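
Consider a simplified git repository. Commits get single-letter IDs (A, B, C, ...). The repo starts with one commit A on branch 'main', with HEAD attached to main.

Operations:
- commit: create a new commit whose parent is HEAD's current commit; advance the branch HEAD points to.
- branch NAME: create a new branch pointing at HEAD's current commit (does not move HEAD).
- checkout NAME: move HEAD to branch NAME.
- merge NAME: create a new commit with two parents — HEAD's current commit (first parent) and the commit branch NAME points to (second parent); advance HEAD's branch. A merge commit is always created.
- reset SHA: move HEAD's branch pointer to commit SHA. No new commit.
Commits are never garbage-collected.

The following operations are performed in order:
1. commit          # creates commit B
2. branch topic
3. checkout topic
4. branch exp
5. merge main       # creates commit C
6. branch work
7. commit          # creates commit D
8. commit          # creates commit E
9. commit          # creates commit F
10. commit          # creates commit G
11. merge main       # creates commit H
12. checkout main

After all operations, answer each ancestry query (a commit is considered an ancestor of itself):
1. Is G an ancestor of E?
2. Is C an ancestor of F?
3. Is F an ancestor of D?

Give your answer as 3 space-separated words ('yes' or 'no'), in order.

Answer: no yes no

Derivation:
After op 1 (commit): HEAD=main@B [main=B]
After op 2 (branch): HEAD=main@B [main=B topic=B]
After op 3 (checkout): HEAD=topic@B [main=B topic=B]
After op 4 (branch): HEAD=topic@B [exp=B main=B topic=B]
After op 5 (merge): HEAD=topic@C [exp=B main=B topic=C]
After op 6 (branch): HEAD=topic@C [exp=B main=B topic=C work=C]
After op 7 (commit): HEAD=topic@D [exp=B main=B topic=D work=C]
After op 8 (commit): HEAD=topic@E [exp=B main=B topic=E work=C]
After op 9 (commit): HEAD=topic@F [exp=B main=B topic=F work=C]
After op 10 (commit): HEAD=topic@G [exp=B main=B topic=G work=C]
After op 11 (merge): HEAD=topic@H [exp=B main=B topic=H work=C]
After op 12 (checkout): HEAD=main@B [exp=B main=B topic=H work=C]
ancestors(E) = {A,B,C,D,E}; G in? no
ancestors(F) = {A,B,C,D,E,F}; C in? yes
ancestors(D) = {A,B,C,D}; F in? no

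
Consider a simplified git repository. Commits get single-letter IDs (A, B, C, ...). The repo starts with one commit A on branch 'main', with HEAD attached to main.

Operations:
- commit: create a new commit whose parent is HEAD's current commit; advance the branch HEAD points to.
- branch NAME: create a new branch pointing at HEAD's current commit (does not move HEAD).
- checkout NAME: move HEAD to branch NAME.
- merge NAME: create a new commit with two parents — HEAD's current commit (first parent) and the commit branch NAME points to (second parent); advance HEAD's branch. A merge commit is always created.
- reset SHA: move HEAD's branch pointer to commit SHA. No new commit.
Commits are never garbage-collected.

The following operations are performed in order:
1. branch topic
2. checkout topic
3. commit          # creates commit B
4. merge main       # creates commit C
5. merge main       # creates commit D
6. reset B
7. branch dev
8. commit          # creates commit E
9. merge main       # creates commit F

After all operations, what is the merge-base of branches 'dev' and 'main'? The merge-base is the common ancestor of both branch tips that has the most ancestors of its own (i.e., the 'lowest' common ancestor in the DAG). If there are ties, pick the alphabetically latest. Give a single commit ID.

Answer: A

Derivation:
After op 1 (branch): HEAD=main@A [main=A topic=A]
After op 2 (checkout): HEAD=topic@A [main=A topic=A]
After op 3 (commit): HEAD=topic@B [main=A topic=B]
After op 4 (merge): HEAD=topic@C [main=A topic=C]
After op 5 (merge): HEAD=topic@D [main=A topic=D]
After op 6 (reset): HEAD=topic@B [main=A topic=B]
After op 7 (branch): HEAD=topic@B [dev=B main=A topic=B]
After op 8 (commit): HEAD=topic@E [dev=B main=A topic=E]
After op 9 (merge): HEAD=topic@F [dev=B main=A topic=F]
ancestors(dev=B): ['A', 'B']
ancestors(main=A): ['A']
common: ['A']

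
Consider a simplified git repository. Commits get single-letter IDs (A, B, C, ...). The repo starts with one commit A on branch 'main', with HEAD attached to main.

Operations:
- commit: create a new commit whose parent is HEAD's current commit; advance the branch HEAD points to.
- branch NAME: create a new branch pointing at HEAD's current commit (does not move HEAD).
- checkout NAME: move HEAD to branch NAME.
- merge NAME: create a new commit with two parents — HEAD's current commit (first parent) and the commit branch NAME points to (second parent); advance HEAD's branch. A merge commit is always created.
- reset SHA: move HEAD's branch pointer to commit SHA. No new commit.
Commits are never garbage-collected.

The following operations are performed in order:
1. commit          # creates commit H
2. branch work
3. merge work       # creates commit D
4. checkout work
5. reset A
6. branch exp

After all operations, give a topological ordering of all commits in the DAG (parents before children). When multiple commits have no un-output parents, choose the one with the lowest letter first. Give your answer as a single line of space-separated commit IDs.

Answer: A H D

Derivation:
After op 1 (commit): HEAD=main@H [main=H]
After op 2 (branch): HEAD=main@H [main=H work=H]
After op 3 (merge): HEAD=main@D [main=D work=H]
After op 4 (checkout): HEAD=work@H [main=D work=H]
After op 5 (reset): HEAD=work@A [main=D work=A]
After op 6 (branch): HEAD=work@A [exp=A main=D work=A]
commit A: parents=[]
commit D: parents=['H', 'H']
commit H: parents=['A']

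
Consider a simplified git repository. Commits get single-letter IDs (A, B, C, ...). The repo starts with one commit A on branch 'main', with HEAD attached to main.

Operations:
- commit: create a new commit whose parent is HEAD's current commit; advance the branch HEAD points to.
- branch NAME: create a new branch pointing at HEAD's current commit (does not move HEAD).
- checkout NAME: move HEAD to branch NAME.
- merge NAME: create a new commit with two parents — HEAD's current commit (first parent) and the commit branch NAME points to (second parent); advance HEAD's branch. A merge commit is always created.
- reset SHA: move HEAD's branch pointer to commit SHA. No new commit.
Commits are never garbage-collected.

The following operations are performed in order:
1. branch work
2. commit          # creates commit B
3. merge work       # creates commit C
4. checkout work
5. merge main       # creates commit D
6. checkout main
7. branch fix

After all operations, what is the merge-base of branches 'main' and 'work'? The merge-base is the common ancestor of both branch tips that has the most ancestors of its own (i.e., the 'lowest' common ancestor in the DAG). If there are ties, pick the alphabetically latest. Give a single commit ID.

Answer: C

Derivation:
After op 1 (branch): HEAD=main@A [main=A work=A]
After op 2 (commit): HEAD=main@B [main=B work=A]
After op 3 (merge): HEAD=main@C [main=C work=A]
After op 4 (checkout): HEAD=work@A [main=C work=A]
After op 5 (merge): HEAD=work@D [main=C work=D]
After op 6 (checkout): HEAD=main@C [main=C work=D]
After op 7 (branch): HEAD=main@C [fix=C main=C work=D]
ancestors(main=C): ['A', 'B', 'C']
ancestors(work=D): ['A', 'B', 'C', 'D']
common: ['A', 'B', 'C']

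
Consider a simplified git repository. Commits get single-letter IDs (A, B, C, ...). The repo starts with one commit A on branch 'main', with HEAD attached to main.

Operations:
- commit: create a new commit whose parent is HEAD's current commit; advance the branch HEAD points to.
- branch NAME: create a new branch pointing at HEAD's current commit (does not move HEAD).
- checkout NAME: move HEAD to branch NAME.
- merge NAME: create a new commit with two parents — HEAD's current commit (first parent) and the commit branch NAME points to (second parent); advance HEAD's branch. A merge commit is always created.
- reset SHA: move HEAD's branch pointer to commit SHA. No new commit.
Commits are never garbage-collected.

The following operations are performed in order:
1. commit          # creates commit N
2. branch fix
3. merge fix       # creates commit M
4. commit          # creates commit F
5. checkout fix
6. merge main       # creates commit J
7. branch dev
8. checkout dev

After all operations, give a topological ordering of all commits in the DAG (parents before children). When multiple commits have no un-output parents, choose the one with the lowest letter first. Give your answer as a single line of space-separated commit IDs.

After op 1 (commit): HEAD=main@N [main=N]
After op 2 (branch): HEAD=main@N [fix=N main=N]
After op 3 (merge): HEAD=main@M [fix=N main=M]
After op 4 (commit): HEAD=main@F [fix=N main=F]
After op 5 (checkout): HEAD=fix@N [fix=N main=F]
After op 6 (merge): HEAD=fix@J [fix=J main=F]
After op 7 (branch): HEAD=fix@J [dev=J fix=J main=F]
After op 8 (checkout): HEAD=dev@J [dev=J fix=J main=F]
commit A: parents=[]
commit F: parents=['M']
commit J: parents=['N', 'F']
commit M: parents=['N', 'N']
commit N: parents=['A']

Answer: A N M F J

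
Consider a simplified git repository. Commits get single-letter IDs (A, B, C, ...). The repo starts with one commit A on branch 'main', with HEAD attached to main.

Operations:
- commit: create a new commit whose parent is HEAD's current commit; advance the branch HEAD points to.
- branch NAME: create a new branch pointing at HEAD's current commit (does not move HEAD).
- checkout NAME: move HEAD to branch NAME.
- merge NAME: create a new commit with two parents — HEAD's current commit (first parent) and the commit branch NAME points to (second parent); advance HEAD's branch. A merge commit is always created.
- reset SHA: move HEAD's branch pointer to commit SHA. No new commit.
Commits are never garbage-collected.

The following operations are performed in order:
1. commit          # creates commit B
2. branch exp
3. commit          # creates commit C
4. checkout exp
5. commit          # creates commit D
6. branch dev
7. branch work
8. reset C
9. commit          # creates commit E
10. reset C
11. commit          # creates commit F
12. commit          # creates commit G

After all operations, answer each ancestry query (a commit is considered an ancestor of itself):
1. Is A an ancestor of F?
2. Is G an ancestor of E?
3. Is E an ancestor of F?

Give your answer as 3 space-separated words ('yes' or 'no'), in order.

Answer: yes no no

Derivation:
After op 1 (commit): HEAD=main@B [main=B]
After op 2 (branch): HEAD=main@B [exp=B main=B]
After op 3 (commit): HEAD=main@C [exp=B main=C]
After op 4 (checkout): HEAD=exp@B [exp=B main=C]
After op 5 (commit): HEAD=exp@D [exp=D main=C]
After op 6 (branch): HEAD=exp@D [dev=D exp=D main=C]
After op 7 (branch): HEAD=exp@D [dev=D exp=D main=C work=D]
After op 8 (reset): HEAD=exp@C [dev=D exp=C main=C work=D]
After op 9 (commit): HEAD=exp@E [dev=D exp=E main=C work=D]
After op 10 (reset): HEAD=exp@C [dev=D exp=C main=C work=D]
After op 11 (commit): HEAD=exp@F [dev=D exp=F main=C work=D]
After op 12 (commit): HEAD=exp@G [dev=D exp=G main=C work=D]
ancestors(F) = {A,B,C,F}; A in? yes
ancestors(E) = {A,B,C,E}; G in? no
ancestors(F) = {A,B,C,F}; E in? no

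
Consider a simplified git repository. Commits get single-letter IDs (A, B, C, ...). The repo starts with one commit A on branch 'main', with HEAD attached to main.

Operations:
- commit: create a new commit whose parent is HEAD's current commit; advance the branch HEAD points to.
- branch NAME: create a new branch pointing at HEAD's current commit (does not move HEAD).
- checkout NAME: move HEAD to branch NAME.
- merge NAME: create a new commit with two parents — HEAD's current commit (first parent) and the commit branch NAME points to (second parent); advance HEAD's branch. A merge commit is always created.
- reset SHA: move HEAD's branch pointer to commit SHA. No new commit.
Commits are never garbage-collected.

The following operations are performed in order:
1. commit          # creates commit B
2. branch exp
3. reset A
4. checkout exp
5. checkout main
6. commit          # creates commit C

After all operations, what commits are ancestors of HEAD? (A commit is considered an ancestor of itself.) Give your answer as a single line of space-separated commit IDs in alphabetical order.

Answer: A C

Derivation:
After op 1 (commit): HEAD=main@B [main=B]
After op 2 (branch): HEAD=main@B [exp=B main=B]
After op 3 (reset): HEAD=main@A [exp=B main=A]
After op 4 (checkout): HEAD=exp@B [exp=B main=A]
After op 5 (checkout): HEAD=main@A [exp=B main=A]
After op 6 (commit): HEAD=main@C [exp=B main=C]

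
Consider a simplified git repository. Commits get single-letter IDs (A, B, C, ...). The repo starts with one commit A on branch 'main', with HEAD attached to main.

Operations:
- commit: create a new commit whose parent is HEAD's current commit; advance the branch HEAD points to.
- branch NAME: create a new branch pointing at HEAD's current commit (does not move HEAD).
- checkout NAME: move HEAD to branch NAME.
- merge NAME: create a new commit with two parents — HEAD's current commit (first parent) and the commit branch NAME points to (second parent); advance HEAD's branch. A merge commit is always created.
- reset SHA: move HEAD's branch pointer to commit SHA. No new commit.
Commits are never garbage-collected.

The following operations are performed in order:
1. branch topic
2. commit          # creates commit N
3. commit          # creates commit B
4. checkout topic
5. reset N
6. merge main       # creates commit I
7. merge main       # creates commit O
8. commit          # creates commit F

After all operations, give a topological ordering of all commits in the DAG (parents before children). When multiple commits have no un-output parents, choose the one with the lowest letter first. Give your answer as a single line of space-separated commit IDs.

After op 1 (branch): HEAD=main@A [main=A topic=A]
After op 2 (commit): HEAD=main@N [main=N topic=A]
After op 3 (commit): HEAD=main@B [main=B topic=A]
After op 4 (checkout): HEAD=topic@A [main=B topic=A]
After op 5 (reset): HEAD=topic@N [main=B topic=N]
After op 6 (merge): HEAD=topic@I [main=B topic=I]
After op 7 (merge): HEAD=topic@O [main=B topic=O]
After op 8 (commit): HEAD=topic@F [main=B topic=F]
commit A: parents=[]
commit B: parents=['N']
commit F: parents=['O']
commit I: parents=['N', 'B']
commit N: parents=['A']
commit O: parents=['I', 'B']

Answer: A N B I O F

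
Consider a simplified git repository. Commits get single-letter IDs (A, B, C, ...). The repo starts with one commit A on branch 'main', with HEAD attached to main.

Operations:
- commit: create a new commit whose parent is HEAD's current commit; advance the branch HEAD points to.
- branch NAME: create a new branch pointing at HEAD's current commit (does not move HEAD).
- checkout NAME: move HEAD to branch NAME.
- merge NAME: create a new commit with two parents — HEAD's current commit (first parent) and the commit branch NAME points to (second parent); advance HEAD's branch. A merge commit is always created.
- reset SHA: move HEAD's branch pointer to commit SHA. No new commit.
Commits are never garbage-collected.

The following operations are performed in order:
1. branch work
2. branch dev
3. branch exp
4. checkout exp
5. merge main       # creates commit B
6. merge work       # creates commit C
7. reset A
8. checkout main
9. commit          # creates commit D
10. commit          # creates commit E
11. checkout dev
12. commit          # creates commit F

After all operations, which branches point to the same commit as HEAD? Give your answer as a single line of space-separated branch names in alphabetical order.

Answer: dev

Derivation:
After op 1 (branch): HEAD=main@A [main=A work=A]
After op 2 (branch): HEAD=main@A [dev=A main=A work=A]
After op 3 (branch): HEAD=main@A [dev=A exp=A main=A work=A]
After op 4 (checkout): HEAD=exp@A [dev=A exp=A main=A work=A]
After op 5 (merge): HEAD=exp@B [dev=A exp=B main=A work=A]
After op 6 (merge): HEAD=exp@C [dev=A exp=C main=A work=A]
After op 7 (reset): HEAD=exp@A [dev=A exp=A main=A work=A]
After op 8 (checkout): HEAD=main@A [dev=A exp=A main=A work=A]
After op 9 (commit): HEAD=main@D [dev=A exp=A main=D work=A]
After op 10 (commit): HEAD=main@E [dev=A exp=A main=E work=A]
After op 11 (checkout): HEAD=dev@A [dev=A exp=A main=E work=A]
After op 12 (commit): HEAD=dev@F [dev=F exp=A main=E work=A]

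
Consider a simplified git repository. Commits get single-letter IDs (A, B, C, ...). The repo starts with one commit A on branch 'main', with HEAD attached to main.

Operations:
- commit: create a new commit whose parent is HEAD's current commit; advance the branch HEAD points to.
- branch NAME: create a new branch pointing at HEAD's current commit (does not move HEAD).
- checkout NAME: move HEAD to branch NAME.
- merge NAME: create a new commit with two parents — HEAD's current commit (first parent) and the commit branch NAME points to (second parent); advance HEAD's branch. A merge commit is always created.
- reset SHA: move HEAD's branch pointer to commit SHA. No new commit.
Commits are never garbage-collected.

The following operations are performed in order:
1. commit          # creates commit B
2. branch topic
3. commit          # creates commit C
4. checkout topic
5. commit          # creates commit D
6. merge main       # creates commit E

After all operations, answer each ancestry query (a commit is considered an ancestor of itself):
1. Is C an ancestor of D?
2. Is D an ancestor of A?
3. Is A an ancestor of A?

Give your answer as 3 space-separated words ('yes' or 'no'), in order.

After op 1 (commit): HEAD=main@B [main=B]
After op 2 (branch): HEAD=main@B [main=B topic=B]
After op 3 (commit): HEAD=main@C [main=C topic=B]
After op 4 (checkout): HEAD=topic@B [main=C topic=B]
After op 5 (commit): HEAD=topic@D [main=C topic=D]
After op 6 (merge): HEAD=topic@E [main=C topic=E]
ancestors(D) = {A,B,D}; C in? no
ancestors(A) = {A}; D in? no
ancestors(A) = {A}; A in? yes

Answer: no no yes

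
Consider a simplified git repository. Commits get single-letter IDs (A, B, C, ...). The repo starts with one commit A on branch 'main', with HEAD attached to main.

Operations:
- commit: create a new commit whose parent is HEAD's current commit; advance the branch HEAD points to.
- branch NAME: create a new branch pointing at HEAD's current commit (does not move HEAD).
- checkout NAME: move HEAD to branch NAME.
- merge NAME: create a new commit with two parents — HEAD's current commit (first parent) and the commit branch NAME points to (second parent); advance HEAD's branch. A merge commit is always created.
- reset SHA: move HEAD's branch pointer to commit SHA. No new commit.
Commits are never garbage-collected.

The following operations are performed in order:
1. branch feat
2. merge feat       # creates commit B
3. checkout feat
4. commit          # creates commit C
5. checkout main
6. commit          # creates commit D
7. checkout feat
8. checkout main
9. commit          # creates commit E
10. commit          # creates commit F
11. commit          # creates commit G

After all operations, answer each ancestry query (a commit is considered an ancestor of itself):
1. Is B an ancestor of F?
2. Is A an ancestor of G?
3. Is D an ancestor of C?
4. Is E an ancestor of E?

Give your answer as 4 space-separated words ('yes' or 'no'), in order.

After op 1 (branch): HEAD=main@A [feat=A main=A]
After op 2 (merge): HEAD=main@B [feat=A main=B]
After op 3 (checkout): HEAD=feat@A [feat=A main=B]
After op 4 (commit): HEAD=feat@C [feat=C main=B]
After op 5 (checkout): HEAD=main@B [feat=C main=B]
After op 6 (commit): HEAD=main@D [feat=C main=D]
After op 7 (checkout): HEAD=feat@C [feat=C main=D]
After op 8 (checkout): HEAD=main@D [feat=C main=D]
After op 9 (commit): HEAD=main@E [feat=C main=E]
After op 10 (commit): HEAD=main@F [feat=C main=F]
After op 11 (commit): HEAD=main@G [feat=C main=G]
ancestors(F) = {A,B,D,E,F}; B in? yes
ancestors(G) = {A,B,D,E,F,G}; A in? yes
ancestors(C) = {A,C}; D in? no
ancestors(E) = {A,B,D,E}; E in? yes

Answer: yes yes no yes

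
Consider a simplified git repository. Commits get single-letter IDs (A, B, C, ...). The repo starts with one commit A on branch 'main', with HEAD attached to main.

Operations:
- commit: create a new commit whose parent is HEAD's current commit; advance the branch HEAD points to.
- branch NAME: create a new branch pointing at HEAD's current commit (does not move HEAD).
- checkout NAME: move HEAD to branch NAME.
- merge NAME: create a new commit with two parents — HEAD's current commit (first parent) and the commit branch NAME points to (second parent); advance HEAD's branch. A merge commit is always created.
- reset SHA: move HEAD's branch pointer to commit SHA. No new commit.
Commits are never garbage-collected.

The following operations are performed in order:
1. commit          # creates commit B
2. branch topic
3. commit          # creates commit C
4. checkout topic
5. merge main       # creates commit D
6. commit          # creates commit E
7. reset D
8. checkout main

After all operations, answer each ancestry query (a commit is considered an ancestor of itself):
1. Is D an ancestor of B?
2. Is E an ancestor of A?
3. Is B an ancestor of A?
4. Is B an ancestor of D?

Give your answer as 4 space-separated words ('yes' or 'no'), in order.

Answer: no no no yes

Derivation:
After op 1 (commit): HEAD=main@B [main=B]
After op 2 (branch): HEAD=main@B [main=B topic=B]
After op 3 (commit): HEAD=main@C [main=C topic=B]
After op 4 (checkout): HEAD=topic@B [main=C topic=B]
After op 5 (merge): HEAD=topic@D [main=C topic=D]
After op 6 (commit): HEAD=topic@E [main=C topic=E]
After op 7 (reset): HEAD=topic@D [main=C topic=D]
After op 8 (checkout): HEAD=main@C [main=C topic=D]
ancestors(B) = {A,B}; D in? no
ancestors(A) = {A}; E in? no
ancestors(A) = {A}; B in? no
ancestors(D) = {A,B,C,D}; B in? yes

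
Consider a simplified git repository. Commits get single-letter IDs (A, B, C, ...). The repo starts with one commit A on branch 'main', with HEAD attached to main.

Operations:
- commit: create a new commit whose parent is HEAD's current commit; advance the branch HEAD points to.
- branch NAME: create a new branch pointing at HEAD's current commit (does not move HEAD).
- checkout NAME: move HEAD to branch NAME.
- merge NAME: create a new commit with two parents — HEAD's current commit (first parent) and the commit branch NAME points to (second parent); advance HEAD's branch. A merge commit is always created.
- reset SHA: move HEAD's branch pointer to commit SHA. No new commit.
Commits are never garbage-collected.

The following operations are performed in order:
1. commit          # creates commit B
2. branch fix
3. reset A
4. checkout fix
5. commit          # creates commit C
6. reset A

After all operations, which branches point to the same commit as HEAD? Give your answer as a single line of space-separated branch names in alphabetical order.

After op 1 (commit): HEAD=main@B [main=B]
After op 2 (branch): HEAD=main@B [fix=B main=B]
After op 3 (reset): HEAD=main@A [fix=B main=A]
After op 4 (checkout): HEAD=fix@B [fix=B main=A]
After op 5 (commit): HEAD=fix@C [fix=C main=A]
After op 6 (reset): HEAD=fix@A [fix=A main=A]

Answer: fix main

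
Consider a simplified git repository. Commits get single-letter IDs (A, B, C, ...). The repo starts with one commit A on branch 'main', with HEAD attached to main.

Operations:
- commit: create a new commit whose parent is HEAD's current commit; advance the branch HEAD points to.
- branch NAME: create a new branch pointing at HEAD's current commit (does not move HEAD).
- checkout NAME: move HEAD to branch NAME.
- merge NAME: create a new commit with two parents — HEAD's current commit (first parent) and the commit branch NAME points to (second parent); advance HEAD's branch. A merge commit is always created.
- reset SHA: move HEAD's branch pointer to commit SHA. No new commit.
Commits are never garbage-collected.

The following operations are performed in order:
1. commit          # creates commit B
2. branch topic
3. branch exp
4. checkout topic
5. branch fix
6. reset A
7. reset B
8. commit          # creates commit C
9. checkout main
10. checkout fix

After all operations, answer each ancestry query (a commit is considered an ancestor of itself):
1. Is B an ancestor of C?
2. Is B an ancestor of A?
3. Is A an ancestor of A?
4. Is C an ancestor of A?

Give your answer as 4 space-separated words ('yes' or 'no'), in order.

Answer: yes no yes no

Derivation:
After op 1 (commit): HEAD=main@B [main=B]
After op 2 (branch): HEAD=main@B [main=B topic=B]
After op 3 (branch): HEAD=main@B [exp=B main=B topic=B]
After op 4 (checkout): HEAD=topic@B [exp=B main=B topic=B]
After op 5 (branch): HEAD=topic@B [exp=B fix=B main=B topic=B]
After op 6 (reset): HEAD=topic@A [exp=B fix=B main=B topic=A]
After op 7 (reset): HEAD=topic@B [exp=B fix=B main=B topic=B]
After op 8 (commit): HEAD=topic@C [exp=B fix=B main=B topic=C]
After op 9 (checkout): HEAD=main@B [exp=B fix=B main=B topic=C]
After op 10 (checkout): HEAD=fix@B [exp=B fix=B main=B topic=C]
ancestors(C) = {A,B,C}; B in? yes
ancestors(A) = {A}; B in? no
ancestors(A) = {A}; A in? yes
ancestors(A) = {A}; C in? no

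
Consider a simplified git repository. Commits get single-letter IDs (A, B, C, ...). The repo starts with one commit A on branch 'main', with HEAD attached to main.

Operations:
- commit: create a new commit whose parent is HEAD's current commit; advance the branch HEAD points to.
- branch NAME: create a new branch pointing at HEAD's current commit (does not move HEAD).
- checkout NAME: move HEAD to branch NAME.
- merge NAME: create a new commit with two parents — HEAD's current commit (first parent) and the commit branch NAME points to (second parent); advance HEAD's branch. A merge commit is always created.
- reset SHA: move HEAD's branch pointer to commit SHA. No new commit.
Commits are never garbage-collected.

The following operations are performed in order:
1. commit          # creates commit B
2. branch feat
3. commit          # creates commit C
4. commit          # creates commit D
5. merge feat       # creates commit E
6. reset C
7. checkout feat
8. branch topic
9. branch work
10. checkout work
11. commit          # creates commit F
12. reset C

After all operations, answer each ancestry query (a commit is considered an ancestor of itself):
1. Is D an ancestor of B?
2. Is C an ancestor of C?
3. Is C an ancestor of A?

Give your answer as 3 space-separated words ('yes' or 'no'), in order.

After op 1 (commit): HEAD=main@B [main=B]
After op 2 (branch): HEAD=main@B [feat=B main=B]
After op 3 (commit): HEAD=main@C [feat=B main=C]
After op 4 (commit): HEAD=main@D [feat=B main=D]
After op 5 (merge): HEAD=main@E [feat=B main=E]
After op 6 (reset): HEAD=main@C [feat=B main=C]
After op 7 (checkout): HEAD=feat@B [feat=B main=C]
After op 8 (branch): HEAD=feat@B [feat=B main=C topic=B]
After op 9 (branch): HEAD=feat@B [feat=B main=C topic=B work=B]
After op 10 (checkout): HEAD=work@B [feat=B main=C topic=B work=B]
After op 11 (commit): HEAD=work@F [feat=B main=C topic=B work=F]
After op 12 (reset): HEAD=work@C [feat=B main=C topic=B work=C]
ancestors(B) = {A,B}; D in? no
ancestors(C) = {A,B,C}; C in? yes
ancestors(A) = {A}; C in? no

Answer: no yes no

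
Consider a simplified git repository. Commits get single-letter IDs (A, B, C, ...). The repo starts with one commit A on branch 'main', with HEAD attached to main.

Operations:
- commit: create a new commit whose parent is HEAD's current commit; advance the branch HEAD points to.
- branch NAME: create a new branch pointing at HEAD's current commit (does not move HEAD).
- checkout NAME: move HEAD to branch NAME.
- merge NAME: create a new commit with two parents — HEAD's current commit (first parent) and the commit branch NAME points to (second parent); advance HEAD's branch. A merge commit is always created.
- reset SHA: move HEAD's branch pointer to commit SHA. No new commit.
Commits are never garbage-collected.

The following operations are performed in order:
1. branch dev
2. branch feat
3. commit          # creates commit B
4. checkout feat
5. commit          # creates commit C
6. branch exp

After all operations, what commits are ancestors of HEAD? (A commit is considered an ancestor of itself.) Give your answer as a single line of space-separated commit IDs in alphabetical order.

Answer: A C

Derivation:
After op 1 (branch): HEAD=main@A [dev=A main=A]
After op 2 (branch): HEAD=main@A [dev=A feat=A main=A]
After op 3 (commit): HEAD=main@B [dev=A feat=A main=B]
After op 4 (checkout): HEAD=feat@A [dev=A feat=A main=B]
After op 5 (commit): HEAD=feat@C [dev=A feat=C main=B]
After op 6 (branch): HEAD=feat@C [dev=A exp=C feat=C main=B]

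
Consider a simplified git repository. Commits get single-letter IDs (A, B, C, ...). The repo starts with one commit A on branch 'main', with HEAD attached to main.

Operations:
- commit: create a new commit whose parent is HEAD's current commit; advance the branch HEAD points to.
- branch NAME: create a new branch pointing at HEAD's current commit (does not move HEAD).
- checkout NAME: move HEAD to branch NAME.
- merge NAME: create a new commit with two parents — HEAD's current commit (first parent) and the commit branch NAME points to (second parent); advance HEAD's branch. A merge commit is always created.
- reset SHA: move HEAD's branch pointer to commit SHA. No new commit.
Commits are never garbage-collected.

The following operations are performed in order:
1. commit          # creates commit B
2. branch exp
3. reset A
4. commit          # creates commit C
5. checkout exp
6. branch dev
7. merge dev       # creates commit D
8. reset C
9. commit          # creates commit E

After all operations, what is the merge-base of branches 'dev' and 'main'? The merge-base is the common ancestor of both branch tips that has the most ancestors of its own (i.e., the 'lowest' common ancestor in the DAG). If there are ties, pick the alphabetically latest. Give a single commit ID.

Answer: A

Derivation:
After op 1 (commit): HEAD=main@B [main=B]
After op 2 (branch): HEAD=main@B [exp=B main=B]
After op 3 (reset): HEAD=main@A [exp=B main=A]
After op 4 (commit): HEAD=main@C [exp=B main=C]
After op 5 (checkout): HEAD=exp@B [exp=B main=C]
After op 6 (branch): HEAD=exp@B [dev=B exp=B main=C]
After op 7 (merge): HEAD=exp@D [dev=B exp=D main=C]
After op 8 (reset): HEAD=exp@C [dev=B exp=C main=C]
After op 9 (commit): HEAD=exp@E [dev=B exp=E main=C]
ancestors(dev=B): ['A', 'B']
ancestors(main=C): ['A', 'C']
common: ['A']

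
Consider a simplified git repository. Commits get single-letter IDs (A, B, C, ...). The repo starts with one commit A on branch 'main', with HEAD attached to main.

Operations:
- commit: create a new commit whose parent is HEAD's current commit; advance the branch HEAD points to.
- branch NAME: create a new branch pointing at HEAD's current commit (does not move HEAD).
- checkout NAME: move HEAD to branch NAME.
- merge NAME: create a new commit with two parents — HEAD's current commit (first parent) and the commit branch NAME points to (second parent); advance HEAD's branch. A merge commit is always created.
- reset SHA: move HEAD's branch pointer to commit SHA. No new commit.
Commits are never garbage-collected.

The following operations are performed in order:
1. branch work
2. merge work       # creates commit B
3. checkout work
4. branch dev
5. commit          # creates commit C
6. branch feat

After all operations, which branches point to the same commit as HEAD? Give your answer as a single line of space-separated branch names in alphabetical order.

Answer: feat work

Derivation:
After op 1 (branch): HEAD=main@A [main=A work=A]
After op 2 (merge): HEAD=main@B [main=B work=A]
After op 3 (checkout): HEAD=work@A [main=B work=A]
After op 4 (branch): HEAD=work@A [dev=A main=B work=A]
After op 5 (commit): HEAD=work@C [dev=A main=B work=C]
After op 6 (branch): HEAD=work@C [dev=A feat=C main=B work=C]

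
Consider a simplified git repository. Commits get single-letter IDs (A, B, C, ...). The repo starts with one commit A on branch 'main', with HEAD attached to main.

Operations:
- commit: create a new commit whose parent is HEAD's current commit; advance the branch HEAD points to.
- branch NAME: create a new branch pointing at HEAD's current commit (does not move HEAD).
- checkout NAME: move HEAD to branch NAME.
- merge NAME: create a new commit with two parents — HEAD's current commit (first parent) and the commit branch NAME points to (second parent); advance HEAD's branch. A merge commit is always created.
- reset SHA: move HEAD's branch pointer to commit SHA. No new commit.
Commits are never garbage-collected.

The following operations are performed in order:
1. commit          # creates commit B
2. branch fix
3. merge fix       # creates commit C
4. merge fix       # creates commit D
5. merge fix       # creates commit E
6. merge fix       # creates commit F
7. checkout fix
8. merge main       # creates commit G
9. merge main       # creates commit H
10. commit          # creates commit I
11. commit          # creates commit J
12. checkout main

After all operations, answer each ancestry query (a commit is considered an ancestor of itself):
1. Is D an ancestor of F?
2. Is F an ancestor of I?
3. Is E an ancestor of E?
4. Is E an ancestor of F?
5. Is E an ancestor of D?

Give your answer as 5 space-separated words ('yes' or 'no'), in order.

After op 1 (commit): HEAD=main@B [main=B]
After op 2 (branch): HEAD=main@B [fix=B main=B]
After op 3 (merge): HEAD=main@C [fix=B main=C]
After op 4 (merge): HEAD=main@D [fix=B main=D]
After op 5 (merge): HEAD=main@E [fix=B main=E]
After op 6 (merge): HEAD=main@F [fix=B main=F]
After op 7 (checkout): HEAD=fix@B [fix=B main=F]
After op 8 (merge): HEAD=fix@G [fix=G main=F]
After op 9 (merge): HEAD=fix@H [fix=H main=F]
After op 10 (commit): HEAD=fix@I [fix=I main=F]
After op 11 (commit): HEAD=fix@J [fix=J main=F]
After op 12 (checkout): HEAD=main@F [fix=J main=F]
ancestors(F) = {A,B,C,D,E,F}; D in? yes
ancestors(I) = {A,B,C,D,E,F,G,H,I}; F in? yes
ancestors(E) = {A,B,C,D,E}; E in? yes
ancestors(F) = {A,B,C,D,E,F}; E in? yes
ancestors(D) = {A,B,C,D}; E in? no

Answer: yes yes yes yes no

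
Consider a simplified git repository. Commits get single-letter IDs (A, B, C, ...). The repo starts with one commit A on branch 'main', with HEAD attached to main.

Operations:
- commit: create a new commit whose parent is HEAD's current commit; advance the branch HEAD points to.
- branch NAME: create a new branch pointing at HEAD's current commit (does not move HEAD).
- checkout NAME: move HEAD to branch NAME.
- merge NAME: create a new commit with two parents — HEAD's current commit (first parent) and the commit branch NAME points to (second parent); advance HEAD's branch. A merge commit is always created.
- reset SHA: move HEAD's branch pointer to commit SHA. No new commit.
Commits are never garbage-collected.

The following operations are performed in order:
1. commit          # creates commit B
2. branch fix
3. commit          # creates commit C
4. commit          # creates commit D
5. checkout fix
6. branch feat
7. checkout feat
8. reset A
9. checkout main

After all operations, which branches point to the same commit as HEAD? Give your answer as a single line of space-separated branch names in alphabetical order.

After op 1 (commit): HEAD=main@B [main=B]
After op 2 (branch): HEAD=main@B [fix=B main=B]
After op 3 (commit): HEAD=main@C [fix=B main=C]
After op 4 (commit): HEAD=main@D [fix=B main=D]
After op 5 (checkout): HEAD=fix@B [fix=B main=D]
After op 6 (branch): HEAD=fix@B [feat=B fix=B main=D]
After op 7 (checkout): HEAD=feat@B [feat=B fix=B main=D]
After op 8 (reset): HEAD=feat@A [feat=A fix=B main=D]
After op 9 (checkout): HEAD=main@D [feat=A fix=B main=D]

Answer: main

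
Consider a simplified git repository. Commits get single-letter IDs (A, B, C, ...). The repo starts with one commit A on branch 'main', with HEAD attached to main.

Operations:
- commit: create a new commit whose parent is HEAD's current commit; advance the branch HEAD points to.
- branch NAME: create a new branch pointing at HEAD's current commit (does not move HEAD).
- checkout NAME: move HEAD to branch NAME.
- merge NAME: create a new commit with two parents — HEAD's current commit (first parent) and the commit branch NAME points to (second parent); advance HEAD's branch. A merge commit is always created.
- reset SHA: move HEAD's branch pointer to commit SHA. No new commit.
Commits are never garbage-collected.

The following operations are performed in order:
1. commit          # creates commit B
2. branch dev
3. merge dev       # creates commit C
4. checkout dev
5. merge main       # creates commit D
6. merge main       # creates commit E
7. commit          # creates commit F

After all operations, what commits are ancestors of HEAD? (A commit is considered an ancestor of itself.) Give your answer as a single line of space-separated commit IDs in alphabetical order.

After op 1 (commit): HEAD=main@B [main=B]
After op 2 (branch): HEAD=main@B [dev=B main=B]
After op 3 (merge): HEAD=main@C [dev=B main=C]
After op 4 (checkout): HEAD=dev@B [dev=B main=C]
After op 5 (merge): HEAD=dev@D [dev=D main=C]
After op 6 (merge): HEAD=dev@E [dev=E main=C]
After op 7 (commit): HEAD=dev@F [dev=F main=C]

Answer: A B C D E F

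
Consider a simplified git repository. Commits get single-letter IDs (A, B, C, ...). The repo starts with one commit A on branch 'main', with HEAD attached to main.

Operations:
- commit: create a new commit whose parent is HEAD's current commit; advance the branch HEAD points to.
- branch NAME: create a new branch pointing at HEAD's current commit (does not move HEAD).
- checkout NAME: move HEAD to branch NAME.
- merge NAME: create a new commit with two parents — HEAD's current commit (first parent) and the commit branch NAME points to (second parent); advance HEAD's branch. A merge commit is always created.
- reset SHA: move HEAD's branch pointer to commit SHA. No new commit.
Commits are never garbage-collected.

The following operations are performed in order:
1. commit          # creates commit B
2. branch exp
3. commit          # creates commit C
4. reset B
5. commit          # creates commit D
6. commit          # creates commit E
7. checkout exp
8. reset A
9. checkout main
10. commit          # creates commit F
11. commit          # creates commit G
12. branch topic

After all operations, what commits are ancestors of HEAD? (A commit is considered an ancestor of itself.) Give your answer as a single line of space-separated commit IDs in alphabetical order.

Answer: A B D E F G

Derivation:
After op 1 (commit): HEAD=main@B [main=B]
After op 2 (branch): HEAD=main@B [exp=B main=B]
After op 3 (commit): HEAD=main@C [exp=B main=C]
After op 4 (reset): HEAD=main@B [exp=B main=B]
After op 5 (commit): HEAD=main@D [exp=B main=D]
After op 6 (commit): HEAD=main@E [exp=B main=E]
After op 7 (checkout): HEAD=exp@B [exp=B main=E]
After op 8 (reset): HEAD=exp@A [exp=A main=E]
After op 9 (checkout): HEAD=main@E [exp=A main=E]
After op 10 (commit): HEAD=main@F [exp=A main=F]
After op 11 (commit): HEAD=main@G [exp=A main=G]
After op 12 (branch): HEAD=main@G [exp=A main=G topic=G]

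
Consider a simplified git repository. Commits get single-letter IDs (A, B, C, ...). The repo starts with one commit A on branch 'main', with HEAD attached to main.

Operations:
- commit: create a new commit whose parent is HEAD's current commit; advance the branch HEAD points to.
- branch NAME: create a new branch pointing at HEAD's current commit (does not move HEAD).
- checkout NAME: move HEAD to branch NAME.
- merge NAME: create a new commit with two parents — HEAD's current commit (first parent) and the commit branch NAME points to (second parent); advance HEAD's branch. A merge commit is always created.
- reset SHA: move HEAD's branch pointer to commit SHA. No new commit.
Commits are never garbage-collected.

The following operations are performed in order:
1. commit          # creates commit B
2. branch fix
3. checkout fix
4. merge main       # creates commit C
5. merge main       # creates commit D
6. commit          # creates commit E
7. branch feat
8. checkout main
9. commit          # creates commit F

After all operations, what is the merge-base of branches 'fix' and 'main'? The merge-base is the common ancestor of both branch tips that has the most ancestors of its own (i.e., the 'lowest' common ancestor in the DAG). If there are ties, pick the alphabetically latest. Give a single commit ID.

Answer: B

Derivation:
After op 1 (commit): HEAD=main@B [main=B]
After op 2 (branch): HEAD=main@B [fix=B main=B]
After op 3 (checkout): HEAD=fix@B [fix=B main=B]
After op 4 (merge): HEAD=fix@C [fix=C main=B]
After op 5 (merge): HEAD=fix@D [fix=D main=B]
After op 6 (commit): HEAD=fix@E [fix=E main=B]
After op 7 (branch): HEAD=fix@E [feat=E fix=E main=B]
After op 8 (checkout): HEAD=main@B [feat=E fix=E main=B]
After op 9 (commit): HEAD=main@F [feat=E fix=E main=F]
ancestors(fix=E): ['A', 'B', 'C', 'D', 'E']
ancestors(main=F): ['A', 'B', 'F']
common: ['A', 'B']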